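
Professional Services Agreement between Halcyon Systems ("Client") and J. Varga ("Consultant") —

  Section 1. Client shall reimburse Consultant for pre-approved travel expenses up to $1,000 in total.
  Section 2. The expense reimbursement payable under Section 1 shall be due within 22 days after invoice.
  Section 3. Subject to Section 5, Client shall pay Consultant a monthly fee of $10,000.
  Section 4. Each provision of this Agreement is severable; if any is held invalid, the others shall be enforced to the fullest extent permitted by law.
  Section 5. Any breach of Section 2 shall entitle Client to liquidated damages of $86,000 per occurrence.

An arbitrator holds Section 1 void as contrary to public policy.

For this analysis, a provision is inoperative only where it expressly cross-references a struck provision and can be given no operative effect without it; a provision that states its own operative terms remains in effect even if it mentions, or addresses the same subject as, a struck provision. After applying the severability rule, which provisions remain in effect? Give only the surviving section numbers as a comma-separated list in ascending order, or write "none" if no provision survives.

Section 1 is struck. Section 2 operates only by reference to Section 1, so it falls with Section 1. Section 5 operates only by reference to Section 2, so it falls with Section 2. Section 3 mentions Section 5 but its own obligation stands independently of Section 5, so Section 3 is not affected. Section 4 is a severability clause and preserves every provision that can still be given independent effect. That leaves Section 3 and Section 4 in effect.

3, 4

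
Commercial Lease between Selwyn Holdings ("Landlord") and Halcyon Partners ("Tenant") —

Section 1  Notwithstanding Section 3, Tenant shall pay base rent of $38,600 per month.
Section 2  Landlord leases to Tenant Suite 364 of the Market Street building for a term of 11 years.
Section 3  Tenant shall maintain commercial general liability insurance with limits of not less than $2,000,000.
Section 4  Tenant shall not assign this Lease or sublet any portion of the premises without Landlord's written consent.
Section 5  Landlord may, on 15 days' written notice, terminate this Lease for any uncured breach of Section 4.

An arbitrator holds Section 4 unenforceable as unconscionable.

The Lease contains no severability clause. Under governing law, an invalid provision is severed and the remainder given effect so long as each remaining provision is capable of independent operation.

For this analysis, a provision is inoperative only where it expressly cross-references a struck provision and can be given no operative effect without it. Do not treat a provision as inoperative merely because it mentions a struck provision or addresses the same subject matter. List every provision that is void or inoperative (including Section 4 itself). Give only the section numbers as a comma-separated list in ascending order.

4, 5

Section 4 is struck. Section 5 operates only by reference to Section 4, so it falls with Section 4. Under the stated default rule, only provisions that cannot operate independently fall away; the rest are enforced. The provisions still in force are Section 1, Section 2, and Section 3.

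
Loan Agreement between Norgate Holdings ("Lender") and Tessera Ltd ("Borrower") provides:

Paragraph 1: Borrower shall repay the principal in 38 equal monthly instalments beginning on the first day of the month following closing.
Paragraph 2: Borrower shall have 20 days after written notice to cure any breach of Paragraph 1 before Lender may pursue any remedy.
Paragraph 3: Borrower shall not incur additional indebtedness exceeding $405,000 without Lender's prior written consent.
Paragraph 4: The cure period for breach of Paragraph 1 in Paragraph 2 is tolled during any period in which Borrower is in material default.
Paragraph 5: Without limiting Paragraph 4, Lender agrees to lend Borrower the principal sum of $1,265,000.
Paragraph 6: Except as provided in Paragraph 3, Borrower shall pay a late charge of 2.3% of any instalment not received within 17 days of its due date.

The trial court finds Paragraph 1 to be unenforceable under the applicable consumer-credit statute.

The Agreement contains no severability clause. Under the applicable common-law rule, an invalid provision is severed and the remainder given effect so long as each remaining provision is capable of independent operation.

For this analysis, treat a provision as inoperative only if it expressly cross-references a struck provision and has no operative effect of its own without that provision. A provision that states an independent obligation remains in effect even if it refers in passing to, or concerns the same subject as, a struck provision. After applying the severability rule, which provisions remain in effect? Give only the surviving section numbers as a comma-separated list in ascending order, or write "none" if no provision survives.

3, 5, 6

Paragraph 1 is struck. The only function of Paragraph 2 is the cure period for breach of Paragraph 1, so it cannot stand once Paragraph 1 is removed. Paragraph 4 operates only by reference to Paragraph 2, so it falls with Paragraph 2. Paragraph 5 mentions Paragraph 4 but its own obligation stands independently of Paragraph 4, so Paragraph 5 is not affected. With no severability clause, the stated default rule severs what cannot stand and enforces each remaining provision that can operate on its own. Paragraph 3, Paragraph 5, and Paragraph 6 remain in effect.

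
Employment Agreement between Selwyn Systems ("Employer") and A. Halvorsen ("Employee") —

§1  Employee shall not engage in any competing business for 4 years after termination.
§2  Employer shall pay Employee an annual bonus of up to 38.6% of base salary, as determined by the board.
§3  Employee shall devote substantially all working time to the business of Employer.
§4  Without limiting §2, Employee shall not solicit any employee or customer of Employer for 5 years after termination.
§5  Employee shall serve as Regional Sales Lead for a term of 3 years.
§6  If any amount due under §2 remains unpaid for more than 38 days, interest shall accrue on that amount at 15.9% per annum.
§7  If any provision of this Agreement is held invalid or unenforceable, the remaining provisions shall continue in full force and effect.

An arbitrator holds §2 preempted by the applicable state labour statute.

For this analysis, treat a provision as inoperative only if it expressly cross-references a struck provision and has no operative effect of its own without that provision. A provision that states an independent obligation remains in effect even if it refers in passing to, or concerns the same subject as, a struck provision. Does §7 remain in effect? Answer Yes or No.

§2 is struck. §6 operates only by reference to §2, so it falls with §2. §4 mentions §2 but its own obligation stands independently of §2, so §4 is not affected. §7 is a severability clause and preserves every provision that can still be given independent effect. §1, §3, §4, §5, and §7 remain in effect. §7 is among the surviving provisions, so the answer is yes.

Yes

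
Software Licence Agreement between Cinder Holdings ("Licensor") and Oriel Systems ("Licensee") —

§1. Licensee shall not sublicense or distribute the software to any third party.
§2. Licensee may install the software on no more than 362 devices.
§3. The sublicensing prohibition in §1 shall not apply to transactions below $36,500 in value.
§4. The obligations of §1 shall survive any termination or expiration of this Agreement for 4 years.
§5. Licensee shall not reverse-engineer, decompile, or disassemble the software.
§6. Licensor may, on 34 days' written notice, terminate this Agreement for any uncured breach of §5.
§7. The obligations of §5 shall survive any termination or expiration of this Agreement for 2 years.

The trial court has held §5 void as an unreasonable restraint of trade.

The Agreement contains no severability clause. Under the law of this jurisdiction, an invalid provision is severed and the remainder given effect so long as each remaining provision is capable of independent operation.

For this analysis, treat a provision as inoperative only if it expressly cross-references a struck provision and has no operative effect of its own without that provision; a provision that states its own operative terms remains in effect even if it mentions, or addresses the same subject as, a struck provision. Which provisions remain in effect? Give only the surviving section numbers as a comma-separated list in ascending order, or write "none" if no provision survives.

1, 2, 3, 4

§5 is struck. §6 operates only by reference to §5, so it falls with §5. §7 has no operative effect of its own apart from §5 and is therefore inoperative. With no severability clause, the stated default rule severs what cannot stand and enforces each remaining provision that can operate on its own. §1, §2, §3, and §4 remain in effect.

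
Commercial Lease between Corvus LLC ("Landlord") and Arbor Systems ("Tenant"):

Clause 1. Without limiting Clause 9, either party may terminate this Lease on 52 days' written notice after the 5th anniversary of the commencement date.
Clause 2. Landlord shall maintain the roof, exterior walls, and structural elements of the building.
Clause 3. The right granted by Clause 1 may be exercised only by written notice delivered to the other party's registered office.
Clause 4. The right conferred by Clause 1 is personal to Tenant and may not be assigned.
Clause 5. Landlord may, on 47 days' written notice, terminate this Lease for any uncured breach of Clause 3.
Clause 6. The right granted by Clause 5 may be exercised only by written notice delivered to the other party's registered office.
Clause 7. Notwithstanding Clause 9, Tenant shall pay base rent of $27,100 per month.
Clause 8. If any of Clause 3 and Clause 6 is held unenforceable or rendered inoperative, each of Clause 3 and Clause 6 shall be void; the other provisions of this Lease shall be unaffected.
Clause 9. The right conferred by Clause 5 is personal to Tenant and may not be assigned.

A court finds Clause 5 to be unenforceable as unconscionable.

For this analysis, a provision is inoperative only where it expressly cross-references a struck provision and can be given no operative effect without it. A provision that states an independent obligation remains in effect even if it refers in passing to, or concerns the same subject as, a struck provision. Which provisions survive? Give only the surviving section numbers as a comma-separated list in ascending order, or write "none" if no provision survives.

Clause 5 is struck. Clause 6 operates only by reference to Clause 5, so it falls with Clause 5. The only function of Clause 9 is the non-assignment of Clause 5, so it cannot stand once Clause 5 is removed. Clause 1 mentions Clause 9 but its own obligation stands independently of Clause 9, so Clause 1 is not affected. Although Clause 7 refers to Clause 9, its operative terms do not depend on Clause 9, so it remains in effect. Clause 8 declares Clause 3 and Clause 6 mutually dependent; since one of them has fallen, all of them are of no effect. That brings down Clause 3 as well. The remainder continues in force under Clause 8. That leaves Clause 1, Clause 2, Clause 4, Clause 7, and Clause 8 in effect.

1, 2, 4, 7, 8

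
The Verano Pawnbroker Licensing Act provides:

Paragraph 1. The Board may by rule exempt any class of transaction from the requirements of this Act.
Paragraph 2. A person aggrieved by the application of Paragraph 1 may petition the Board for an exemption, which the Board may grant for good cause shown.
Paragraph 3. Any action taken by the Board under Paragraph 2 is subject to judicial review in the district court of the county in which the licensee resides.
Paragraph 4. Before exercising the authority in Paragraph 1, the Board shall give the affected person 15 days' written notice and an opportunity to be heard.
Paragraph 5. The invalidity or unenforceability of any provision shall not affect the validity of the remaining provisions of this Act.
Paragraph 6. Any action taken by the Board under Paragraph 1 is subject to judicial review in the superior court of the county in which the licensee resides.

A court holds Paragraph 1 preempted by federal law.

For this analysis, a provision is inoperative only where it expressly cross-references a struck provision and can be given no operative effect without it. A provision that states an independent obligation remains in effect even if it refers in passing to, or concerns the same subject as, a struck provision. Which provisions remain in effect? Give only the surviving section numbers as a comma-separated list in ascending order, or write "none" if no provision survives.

Paragraph 1 is struck. Paragraph 2 merely fixes the exemption procedure for Paragraph 1; with Paragraph 1 gone it has nothing to operate on and falls away. Paragraph 4 has no operative effect of its own apart from Paragraph 1 and is therefore inoperative. Paragraph 6 has no operative effect of its own apart from Paragraph 1 and is therefore inoperative. Paragraph 3 merely fixes the judicial-review right for Paragraph 2; with Paragraph 2 gone it has nothing to operate on and falls away. Under the severability clause in Paragraph 5, the remaining provisions continue in force. Only Paragraph 5 remains in effect.

5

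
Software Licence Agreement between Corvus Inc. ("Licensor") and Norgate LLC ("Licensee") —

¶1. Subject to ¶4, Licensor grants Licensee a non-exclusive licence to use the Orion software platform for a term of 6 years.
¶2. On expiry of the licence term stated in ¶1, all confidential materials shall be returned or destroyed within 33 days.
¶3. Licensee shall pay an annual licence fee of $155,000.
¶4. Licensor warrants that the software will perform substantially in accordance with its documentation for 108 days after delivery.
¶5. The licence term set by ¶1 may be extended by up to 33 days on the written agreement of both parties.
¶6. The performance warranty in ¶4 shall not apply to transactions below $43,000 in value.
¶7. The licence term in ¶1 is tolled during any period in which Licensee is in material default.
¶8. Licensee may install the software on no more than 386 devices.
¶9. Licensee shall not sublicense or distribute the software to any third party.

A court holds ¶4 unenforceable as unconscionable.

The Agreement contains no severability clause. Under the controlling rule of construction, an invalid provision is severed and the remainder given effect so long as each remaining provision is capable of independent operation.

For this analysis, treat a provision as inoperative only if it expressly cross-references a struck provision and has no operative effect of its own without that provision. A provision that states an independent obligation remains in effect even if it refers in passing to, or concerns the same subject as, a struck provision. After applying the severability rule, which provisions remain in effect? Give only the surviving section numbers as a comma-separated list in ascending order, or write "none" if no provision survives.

¶4 is struck. The whole of ¶6 is the carve-out from the performance warranty, defined by reference to ¶4, so ¶6 cannot stand once ¶4 is removed. Although ¶1 refers to ¶4, its operative terms do not depend on ¶4, so it remains in effect. Under the stated default rule, only provisions that cannot operate independently fall away; the rest are enforced. ¶1, ¶2, ¶3, ¶5, ¶7, ¶8, and ¶9 remain in effect.

1, 2, 3, 5, 7, 8, 9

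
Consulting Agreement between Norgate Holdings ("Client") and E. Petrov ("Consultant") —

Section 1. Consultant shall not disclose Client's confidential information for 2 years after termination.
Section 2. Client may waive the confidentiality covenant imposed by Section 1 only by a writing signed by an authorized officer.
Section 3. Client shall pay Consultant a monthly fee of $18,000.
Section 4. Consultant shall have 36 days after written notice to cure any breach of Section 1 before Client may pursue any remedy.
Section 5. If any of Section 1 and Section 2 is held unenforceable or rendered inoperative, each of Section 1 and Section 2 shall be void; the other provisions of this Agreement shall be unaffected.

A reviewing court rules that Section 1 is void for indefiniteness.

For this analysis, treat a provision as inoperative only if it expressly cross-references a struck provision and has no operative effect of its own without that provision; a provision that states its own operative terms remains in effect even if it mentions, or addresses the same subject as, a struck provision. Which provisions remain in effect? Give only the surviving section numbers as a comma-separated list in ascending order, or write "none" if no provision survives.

Section 1 is struck. Section 2 has no operative effect of its own apart from Section 1 and is therefore inoperative. Section 4 operates only by reference to Section 1, so it falls with Section 1. Section 5 declares Section 1 and Section 2 mutually dependent; since one of them has fallen, all of them are of no effect. The remainder continues in force under Section 5. Section 3 and Section 5 remain in effect.

3, 5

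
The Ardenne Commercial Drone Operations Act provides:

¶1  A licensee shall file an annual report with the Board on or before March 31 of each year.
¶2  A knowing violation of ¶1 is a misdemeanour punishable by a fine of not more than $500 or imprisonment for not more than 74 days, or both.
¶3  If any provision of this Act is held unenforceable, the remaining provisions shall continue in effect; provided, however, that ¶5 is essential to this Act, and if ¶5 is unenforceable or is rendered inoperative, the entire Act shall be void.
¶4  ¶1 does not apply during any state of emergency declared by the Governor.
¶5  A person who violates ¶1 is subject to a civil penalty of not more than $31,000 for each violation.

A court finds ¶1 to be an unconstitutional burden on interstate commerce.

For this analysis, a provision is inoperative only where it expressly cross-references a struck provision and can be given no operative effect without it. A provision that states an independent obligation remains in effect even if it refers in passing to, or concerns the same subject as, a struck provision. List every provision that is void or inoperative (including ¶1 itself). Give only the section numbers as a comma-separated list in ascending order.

1, 2, 3, 4, 5

¶1 is struck. The only function of ¶2 is the criminal penalty for violating ¶1, so it cannot stand once ¶1 is removed. The only function of ¶4 is the emergency suspension of ¶1, so it cannot stand once ¶1 is removed. ¶5 has no operative effect of its own apart from ¶1 and is therefore inoperative. ¶3 makes ¶5 an essential term, and ¶5 has been rendered inoperative by the cascade; under ¶3, the entire Act is therefore void. No provision of the Act survives.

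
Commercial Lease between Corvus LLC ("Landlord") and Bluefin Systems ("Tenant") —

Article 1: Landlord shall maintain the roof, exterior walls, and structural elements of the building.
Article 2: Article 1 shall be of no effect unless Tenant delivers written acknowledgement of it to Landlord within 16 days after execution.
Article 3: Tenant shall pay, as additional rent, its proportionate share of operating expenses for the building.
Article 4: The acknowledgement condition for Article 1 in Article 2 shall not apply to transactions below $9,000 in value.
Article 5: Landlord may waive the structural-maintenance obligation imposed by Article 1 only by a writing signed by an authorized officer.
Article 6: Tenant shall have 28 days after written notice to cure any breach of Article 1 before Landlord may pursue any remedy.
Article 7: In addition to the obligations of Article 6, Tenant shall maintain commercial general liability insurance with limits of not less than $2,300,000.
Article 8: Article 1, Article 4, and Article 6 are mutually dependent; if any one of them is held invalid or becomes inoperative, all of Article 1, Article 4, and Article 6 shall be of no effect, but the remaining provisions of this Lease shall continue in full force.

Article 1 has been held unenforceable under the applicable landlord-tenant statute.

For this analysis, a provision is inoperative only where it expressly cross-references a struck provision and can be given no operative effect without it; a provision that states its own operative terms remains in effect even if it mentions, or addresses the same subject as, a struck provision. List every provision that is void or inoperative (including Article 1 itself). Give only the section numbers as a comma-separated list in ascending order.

Article 1 is struck. Article 2 has no operative effect of its own apart from Article 1 and is therefore inoperative. The only function of Article 5 is the waiver condition for Article 1, so it cannot stand once Article 1 is removed. Article 6 operates only by reference to Article 1, so it falls with Article 1. Article 4 does nothing except set the carve-out from the acknowledgement condition for Article 1 by reference to Article 2; with Article 2 gone it has no independent effect and is inoperative. Article 7 mentions Article 6 but its own obligation stands independently of Article 6, so Article 7 is not affected. Article 8 declares Article 1, Article 4, and Article 6 mutually dependent; since one of them has fallen, all of them are of no effect. The remainder continues in force under Article 8. Article 3, Article 7, and Article 8 remain in effect.

1, 2, 4, 5, 6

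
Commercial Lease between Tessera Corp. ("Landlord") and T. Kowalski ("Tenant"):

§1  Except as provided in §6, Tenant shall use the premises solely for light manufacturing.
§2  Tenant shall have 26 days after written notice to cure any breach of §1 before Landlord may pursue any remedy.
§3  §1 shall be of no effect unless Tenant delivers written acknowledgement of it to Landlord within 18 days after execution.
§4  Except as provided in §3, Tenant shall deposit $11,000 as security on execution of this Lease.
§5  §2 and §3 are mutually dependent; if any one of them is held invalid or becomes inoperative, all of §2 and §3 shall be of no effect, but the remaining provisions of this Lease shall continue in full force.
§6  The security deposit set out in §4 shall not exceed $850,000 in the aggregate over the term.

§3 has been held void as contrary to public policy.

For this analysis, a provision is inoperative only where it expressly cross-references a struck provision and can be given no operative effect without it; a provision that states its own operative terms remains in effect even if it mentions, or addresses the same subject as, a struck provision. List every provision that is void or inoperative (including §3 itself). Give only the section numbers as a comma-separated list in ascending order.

§3 is struck. Although §4 refers to §3, its operative terms do not depend on §3, so it remains in effect. No other provision's operative terms depend on §3. §5 declares §2 and §3 mutually dependent; since one of them has fallen, all of them are of no effect. That brings down §2 as well. The remainder continues in force under §5. The provisions still in force are §1, §4, §5, and §6.

2, 3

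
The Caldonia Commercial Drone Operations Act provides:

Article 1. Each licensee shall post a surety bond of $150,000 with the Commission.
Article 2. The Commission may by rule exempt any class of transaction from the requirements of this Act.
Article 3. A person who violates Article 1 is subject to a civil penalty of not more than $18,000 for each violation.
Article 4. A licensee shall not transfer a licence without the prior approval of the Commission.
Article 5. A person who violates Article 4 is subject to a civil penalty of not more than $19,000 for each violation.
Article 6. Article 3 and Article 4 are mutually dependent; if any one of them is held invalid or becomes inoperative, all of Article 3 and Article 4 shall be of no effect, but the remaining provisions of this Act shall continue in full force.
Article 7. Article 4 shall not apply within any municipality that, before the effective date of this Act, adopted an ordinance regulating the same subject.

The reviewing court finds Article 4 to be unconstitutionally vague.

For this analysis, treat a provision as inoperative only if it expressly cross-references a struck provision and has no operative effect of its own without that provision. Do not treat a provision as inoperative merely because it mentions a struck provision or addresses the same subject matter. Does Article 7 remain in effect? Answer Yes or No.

Article 4 is struck. The only function of Article 5 is the civil penalty for violating Article 4, so it cannot stand once Article 4 is removed. Article 7 has no operative effect of its own apart from Article 4 and is therefore inoperative. Article 6 declares Article 3 and Article 4 mutually dependent; since one of them has fallen, all of them are of no effect. That brings down Article 3 as well. The remainder continues in force under Article 6. Article 1, Article 2, and Article 6 remain in effect. Article 7 is among the inoperative provisions, so the answer is no.

No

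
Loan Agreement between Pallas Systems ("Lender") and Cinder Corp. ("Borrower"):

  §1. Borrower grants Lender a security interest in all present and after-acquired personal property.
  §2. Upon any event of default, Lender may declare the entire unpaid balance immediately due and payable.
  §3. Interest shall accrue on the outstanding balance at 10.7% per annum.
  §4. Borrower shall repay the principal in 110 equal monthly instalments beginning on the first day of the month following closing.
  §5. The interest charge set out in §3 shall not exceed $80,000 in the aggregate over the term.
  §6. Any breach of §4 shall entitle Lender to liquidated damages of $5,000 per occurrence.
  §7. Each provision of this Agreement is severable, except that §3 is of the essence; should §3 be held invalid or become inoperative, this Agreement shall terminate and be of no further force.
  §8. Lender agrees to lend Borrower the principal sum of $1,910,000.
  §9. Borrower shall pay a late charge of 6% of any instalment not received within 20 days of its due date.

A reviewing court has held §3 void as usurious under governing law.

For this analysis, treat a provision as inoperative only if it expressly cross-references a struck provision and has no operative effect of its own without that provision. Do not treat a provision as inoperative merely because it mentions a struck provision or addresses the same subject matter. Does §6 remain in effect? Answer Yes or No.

§3 is struck. The whole of §5 is the aggregate cap on the interest charge, defined by reference to §3, so §5 cannot stand once §3 is removed. §7 makes §3 an essential term, and §3 is the provision held invalid; under §7, the entire Agreement is therefore void. No provision of the Agreement survives. §6 is among the inoperative provisions, so the answer is no.

No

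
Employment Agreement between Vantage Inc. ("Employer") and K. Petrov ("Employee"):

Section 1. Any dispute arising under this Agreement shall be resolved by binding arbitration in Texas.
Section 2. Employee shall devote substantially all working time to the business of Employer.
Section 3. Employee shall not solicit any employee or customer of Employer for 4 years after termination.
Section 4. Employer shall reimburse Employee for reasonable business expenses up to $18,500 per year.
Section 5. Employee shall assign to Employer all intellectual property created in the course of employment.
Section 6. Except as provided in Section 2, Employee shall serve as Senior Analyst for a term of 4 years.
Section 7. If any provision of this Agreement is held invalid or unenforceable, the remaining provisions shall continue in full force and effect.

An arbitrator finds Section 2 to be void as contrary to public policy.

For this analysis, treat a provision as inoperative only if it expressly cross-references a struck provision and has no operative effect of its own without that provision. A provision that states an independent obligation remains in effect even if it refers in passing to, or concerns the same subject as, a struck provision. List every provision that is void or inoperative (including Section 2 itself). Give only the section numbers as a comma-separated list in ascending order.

2

Section 2 is struck. Although Section 6 refers to Section 2, its operative terms do not depend on Section 2, so it remains in effect. Nothing else in the Agreement is defined by reference to Section 2. Under the severability clause in Section 7, the remaining provisions continue in force. The provisions still in force are Section 1, Section 3, Section 4, Section 5, Section 6, and Section 7.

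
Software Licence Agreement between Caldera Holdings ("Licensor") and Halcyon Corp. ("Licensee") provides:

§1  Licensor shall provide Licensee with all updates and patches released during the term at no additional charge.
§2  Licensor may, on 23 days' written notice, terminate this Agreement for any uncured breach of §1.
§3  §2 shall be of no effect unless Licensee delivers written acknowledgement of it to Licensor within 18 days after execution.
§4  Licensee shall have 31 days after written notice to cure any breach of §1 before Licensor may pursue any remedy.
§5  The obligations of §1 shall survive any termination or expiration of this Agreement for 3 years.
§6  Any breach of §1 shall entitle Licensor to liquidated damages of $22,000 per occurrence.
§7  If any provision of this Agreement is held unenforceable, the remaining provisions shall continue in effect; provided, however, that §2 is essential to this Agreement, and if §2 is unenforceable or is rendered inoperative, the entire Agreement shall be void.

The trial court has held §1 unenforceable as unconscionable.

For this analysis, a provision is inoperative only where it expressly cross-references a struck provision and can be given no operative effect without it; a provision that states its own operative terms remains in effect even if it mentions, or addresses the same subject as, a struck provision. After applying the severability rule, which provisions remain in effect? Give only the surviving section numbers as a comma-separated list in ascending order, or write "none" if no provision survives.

§1 is struck. The only function of §2 is the termination right for breach of §1, so it cannot stand once §1 is removed. §4 has no operative effect of its own apart from §1 and is therefore inoperative. §5 merely fixes the survival period for §1; with §1 gone it has nothing to operate on and falls away. §6 does nothing except set the liquidated-damages amount by reference to §1; with §1 gone it has no independent effect and is inoperative. §3 has no operative effect of its own apart from §2 and is therefore inoperative. §7 makes §2 an essential term, and §2 has been rendered inoperative by the cascade; under §7, the entire Agreement is therefore void. No provision of the Agreement survives.

none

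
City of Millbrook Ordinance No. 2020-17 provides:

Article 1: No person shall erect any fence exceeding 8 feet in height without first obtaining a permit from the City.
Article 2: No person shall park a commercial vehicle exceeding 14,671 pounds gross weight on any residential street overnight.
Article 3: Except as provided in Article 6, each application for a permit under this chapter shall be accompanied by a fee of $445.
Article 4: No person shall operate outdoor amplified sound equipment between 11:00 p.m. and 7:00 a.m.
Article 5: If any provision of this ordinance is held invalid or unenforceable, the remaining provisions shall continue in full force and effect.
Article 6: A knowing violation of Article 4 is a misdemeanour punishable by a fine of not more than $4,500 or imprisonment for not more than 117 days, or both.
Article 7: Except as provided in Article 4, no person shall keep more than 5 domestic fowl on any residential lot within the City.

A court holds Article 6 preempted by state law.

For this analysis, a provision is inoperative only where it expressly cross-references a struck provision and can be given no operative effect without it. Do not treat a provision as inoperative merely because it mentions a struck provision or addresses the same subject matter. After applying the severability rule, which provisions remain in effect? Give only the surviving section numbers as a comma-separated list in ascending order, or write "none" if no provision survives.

Article 6 is struck. Article 3 mentions Article 6 but its own obligation stands independently of Article 6, so Article 3 is not affected. Nothing else in the ordinance is defined by reference to Article 6. Under the severability clause in Article 5, the remaining provisions continue in force. The provisions still in force are Article 1, Article 2, Article 3, Article 4, Article 5, and Article 7.

1, 2, 3, 4, 5, 7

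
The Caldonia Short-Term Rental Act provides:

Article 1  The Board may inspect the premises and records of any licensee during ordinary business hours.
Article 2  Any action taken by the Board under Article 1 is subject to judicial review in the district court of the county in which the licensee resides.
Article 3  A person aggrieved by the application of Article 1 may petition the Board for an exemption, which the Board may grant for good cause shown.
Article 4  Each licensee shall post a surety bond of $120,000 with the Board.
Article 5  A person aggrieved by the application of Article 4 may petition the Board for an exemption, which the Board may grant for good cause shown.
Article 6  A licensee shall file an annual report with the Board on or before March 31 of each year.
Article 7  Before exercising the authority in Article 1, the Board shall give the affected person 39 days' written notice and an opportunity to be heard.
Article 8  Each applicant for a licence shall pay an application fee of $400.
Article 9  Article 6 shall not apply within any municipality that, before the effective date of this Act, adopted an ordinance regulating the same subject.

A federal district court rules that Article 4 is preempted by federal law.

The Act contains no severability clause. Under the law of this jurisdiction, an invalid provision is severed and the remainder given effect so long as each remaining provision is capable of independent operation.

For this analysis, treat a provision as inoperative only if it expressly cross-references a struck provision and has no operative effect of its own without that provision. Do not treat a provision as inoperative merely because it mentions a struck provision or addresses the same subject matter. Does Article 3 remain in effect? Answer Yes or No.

Yes

Article 4 is struck. Article 5 operates only by reference to Article 4, so it falls with Article 4. Under the stated default rule, only provisions that cannot operate independently fall away; the rest are enforced. The provisions still in force are Article 1, Article 2, Article 3, Article 6, Article 7, Article 8, and Article 9. Article 3 is among the surviving provisions, so the answer is yes.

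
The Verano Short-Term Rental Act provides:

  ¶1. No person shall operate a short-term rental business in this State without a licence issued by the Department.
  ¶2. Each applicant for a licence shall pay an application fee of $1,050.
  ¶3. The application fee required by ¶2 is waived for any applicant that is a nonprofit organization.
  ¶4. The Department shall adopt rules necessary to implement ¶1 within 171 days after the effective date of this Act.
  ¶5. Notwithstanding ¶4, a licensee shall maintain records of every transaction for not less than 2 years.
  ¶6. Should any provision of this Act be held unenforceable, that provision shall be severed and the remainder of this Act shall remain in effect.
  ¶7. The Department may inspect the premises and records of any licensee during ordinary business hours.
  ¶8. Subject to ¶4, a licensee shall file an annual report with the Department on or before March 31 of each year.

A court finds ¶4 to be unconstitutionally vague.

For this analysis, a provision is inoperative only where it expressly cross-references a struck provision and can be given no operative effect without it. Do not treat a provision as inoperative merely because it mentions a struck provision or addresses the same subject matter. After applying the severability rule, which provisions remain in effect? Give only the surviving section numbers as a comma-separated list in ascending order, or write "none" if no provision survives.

1, 2, 3, 5, 6, 7, 8

¶4 is struck. Although ¶5 refers to ¶4, its operative terms do not depend on ¶4, so it remains in effect. Although ¶8 refers to ¶4, its operative terms do not depend on ¶4, so it remains in effect. No other provision's operative terms depend on ¶4. Under the severability clause in ¶6, the remaining provisions continue in force. ¶1, ¶2, ¶3, ¶5, ¶6, ¶7, and ¶8 remain in effect.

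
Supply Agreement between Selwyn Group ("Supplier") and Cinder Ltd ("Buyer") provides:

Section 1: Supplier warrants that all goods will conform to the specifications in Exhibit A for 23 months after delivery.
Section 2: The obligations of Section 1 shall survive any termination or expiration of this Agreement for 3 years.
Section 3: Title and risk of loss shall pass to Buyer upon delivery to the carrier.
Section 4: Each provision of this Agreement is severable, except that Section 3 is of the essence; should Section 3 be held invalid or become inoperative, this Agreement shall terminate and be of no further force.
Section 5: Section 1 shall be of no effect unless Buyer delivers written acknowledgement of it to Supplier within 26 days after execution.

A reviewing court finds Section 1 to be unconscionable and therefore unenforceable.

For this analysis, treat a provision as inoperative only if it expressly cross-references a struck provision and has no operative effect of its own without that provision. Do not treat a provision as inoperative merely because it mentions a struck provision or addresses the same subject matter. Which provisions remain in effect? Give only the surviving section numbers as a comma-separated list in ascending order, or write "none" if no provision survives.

Section 1 is struck. Section 2 merely fixes the survival period for Section 1; with Section 1 gone it has nothing to operate on and falls away. Section 5 operates only by reference to Section 1, so it falls with Section 1. Section 4 makes Section 3 an essential term, but Section 3 is unaffected, so the severability proviso in Section 4 preserves the remaining provisions. The provisions still in force are Section 3 and Section 4.

3, 4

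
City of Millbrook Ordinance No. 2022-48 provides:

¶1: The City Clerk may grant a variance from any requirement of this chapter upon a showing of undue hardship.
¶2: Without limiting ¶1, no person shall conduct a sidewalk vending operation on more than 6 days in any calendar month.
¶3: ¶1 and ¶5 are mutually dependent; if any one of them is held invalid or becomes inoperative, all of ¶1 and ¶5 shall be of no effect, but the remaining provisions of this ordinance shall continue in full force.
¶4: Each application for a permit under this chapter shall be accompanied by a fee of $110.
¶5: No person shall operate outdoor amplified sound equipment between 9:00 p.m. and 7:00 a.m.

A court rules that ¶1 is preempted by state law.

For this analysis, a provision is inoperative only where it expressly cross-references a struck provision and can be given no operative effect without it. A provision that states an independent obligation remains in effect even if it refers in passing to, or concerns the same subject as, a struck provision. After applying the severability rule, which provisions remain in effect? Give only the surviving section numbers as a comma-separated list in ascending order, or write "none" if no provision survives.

¶1 is struck. ¶2 mentions ¶1 but its own obligation stands independently of ¶1, so ¶2 is not affected. Nothing else in the ordinance is defined by reference to ¶1. ¶3 declares ¶1 and ¶5 mutually dependent; since one of them has fallen, all of them are of no effect. That brings down ¶5 as well. The remainder continues in force under ¶3. The provisions still in force are ¶2, ¶3, and ¶4.

2, 3, 4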